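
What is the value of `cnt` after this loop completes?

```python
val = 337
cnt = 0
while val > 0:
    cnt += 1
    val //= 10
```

Count digits by repeated division by 10
`cnt` takes the values: 0 → 1 → 2 → 3

Answer: 3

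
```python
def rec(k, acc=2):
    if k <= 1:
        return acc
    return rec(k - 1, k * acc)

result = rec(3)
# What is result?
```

Accumulator trace (n, acc): (3, 2) -> (2, 6) -> (1, 12) -> return 12

Answer: 12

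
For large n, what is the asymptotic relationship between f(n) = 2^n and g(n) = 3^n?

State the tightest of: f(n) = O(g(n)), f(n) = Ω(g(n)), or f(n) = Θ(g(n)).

2^n vs 3^n: f(n) = O(g(n)) but not Ω(g(n)) — 3^n grows strictly faster than 2^n.

Answer: f(n) = O(g(n)) but not Ω(g(n)) — 3^n grows strictly faster than 2^n.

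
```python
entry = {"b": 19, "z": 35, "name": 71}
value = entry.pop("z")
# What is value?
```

Trace:
`entry = {"b": 19, "z": 35, "name": 71}` → entry = {'b': 19, 'z': 35, 'name': 71}
`value = entry.pop("z")` → entry = {'b': 19, 'name': 71}; value = 35
So value = 35

Answer: 35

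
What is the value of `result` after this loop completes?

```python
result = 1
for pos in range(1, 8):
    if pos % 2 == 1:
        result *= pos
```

Product of odd numbers 1 to 7
`result` takes the values: 1 → 3 → 15 → 105

Answer: 105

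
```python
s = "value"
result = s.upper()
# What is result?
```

Trace:
`s = "value"` → s = 'value'
`result = s.upper()` → result = 'VALUE'
So result = 'VALUE'

Answer: 'VALUE'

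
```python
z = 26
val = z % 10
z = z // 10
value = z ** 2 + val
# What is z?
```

Trace:
`z = 26` → z = 26
`val = z % 10` → val = 6
`z = z // 10` → z = 2
`value = z ** 2 + val` → value = 10
So z = 2

Answer: 2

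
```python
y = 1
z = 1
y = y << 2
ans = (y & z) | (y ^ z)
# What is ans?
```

Trace:
`y = 1` → y = 1
`z = 1` → z = 1
`y = y << 2` → y = 4
`ans = (y & z) | (y ^ z)` → ans = 5
So ans = 5

Answer: 5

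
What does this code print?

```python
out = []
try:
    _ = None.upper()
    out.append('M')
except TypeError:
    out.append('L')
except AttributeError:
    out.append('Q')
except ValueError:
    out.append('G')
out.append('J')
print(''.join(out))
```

Execution trace: 'Q' (except AttributeError) → 'J' (after the try/except). Output: QJ

Answer: QJ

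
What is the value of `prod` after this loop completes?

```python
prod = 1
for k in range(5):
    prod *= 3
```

3^5 = 243
`prod` takes the values: 1 → 3 → 9 → 27 → 81 → 243

Answer: 243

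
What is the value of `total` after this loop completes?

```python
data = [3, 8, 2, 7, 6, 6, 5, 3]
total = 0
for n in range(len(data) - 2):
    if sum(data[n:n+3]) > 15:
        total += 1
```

Count windows with sum > 15
`total` takes the values: 0 → 1 → 2 → 3

Answer: 3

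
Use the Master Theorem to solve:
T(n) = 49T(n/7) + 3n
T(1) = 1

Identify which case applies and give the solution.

a=49, b=7, f(n)=3n. log_7(49) = 2. Since c=1 < 2, Case 1 applies: T(n) = Θ(n^log_b(a)) = O(n^2).

Answer: O(n^2) - Case 1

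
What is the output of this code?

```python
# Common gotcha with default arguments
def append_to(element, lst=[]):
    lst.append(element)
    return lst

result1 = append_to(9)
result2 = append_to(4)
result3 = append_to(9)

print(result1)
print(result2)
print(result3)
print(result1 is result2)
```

Key concept: mutable default argument gotcha.
Step by step:
`result1 = append_to(9)` → result1 = [9]
`result2 = append_to(4)` → result1 = [9, 4] (same object as result2); result2 = [9, 4] (same object as result1)
`result3 = append_to(9)` → result1 = [9, 4, 9] (same object as result2, result3); result2 = [9, 4, 9] (same object as result1, result3); result3 = [9, 4, 9] (same object as result1, result2)
`print(result1)` → prints [9, 4, 9]
`print(result2)` → prints [9, 4, 9]
`print(result3)` → prints [9, 4, 9]
`print(result1 is result2)` → prints True

Answer:
[9, 4, 9]
[9, 4, 9]
[9, 4, 9]
True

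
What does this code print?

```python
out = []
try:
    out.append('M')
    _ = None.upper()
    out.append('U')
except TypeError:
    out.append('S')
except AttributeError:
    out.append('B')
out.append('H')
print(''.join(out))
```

Execution trace: 'M' (try body) → 'B' (except AttributeError) → 'H' (after the try/except). Output: MBH

Answer: MBH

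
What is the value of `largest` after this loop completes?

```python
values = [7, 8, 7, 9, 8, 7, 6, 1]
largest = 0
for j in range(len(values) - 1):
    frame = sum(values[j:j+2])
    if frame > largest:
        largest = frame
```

Max sum of 2-element window in [7, 8, 7, 9, 8, 7, 6, 1]
`largest` takes the values: 0 → 15 → 16 → 17

Answer: 17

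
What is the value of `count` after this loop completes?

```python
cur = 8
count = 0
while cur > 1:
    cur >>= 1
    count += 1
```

Count right shifts until 1
`count` takes the values: 0 → 1 → 2 → 3

Answer: 3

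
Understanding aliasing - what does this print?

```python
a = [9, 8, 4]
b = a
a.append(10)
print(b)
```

Key concept: basic list aliasing.
Step by step:
`a = [9, 8, 4]` → a = [9, 8, 4]
`b = a` → b = [9, 8, 4] (same object as a)
`a.append(10)` → a = [9, 8, 4, 10] (same object as b); b = [9, 8, 4, 10] (same object as a)
`print(b)` → prints [9, 8, 4, 10]

Answer: [9, 8, 4, 10]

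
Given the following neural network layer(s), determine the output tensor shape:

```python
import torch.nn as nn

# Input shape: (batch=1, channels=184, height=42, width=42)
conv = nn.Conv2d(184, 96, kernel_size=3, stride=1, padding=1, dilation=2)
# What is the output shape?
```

Input: (1, 184, 42, 42) -> Output: (1, 96, 40, 40)

Answer: (1, 96, 40, 40)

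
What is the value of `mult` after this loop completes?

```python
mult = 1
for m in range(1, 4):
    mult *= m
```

3! = 6
`mult` takes the values: 1 → 2 → 6

Answer: 6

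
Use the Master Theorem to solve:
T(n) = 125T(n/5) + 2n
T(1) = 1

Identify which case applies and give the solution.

a=125, b=5, f(n)=2n. log_5(125) = 3. Since c=1 < 3, Case 1 applies: T(n) = Θ(n^log_b(a)) = O(n^3).

Answer: O(n^3) - Case 1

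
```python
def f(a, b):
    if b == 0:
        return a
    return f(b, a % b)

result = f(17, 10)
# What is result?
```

f(17, 10) -> f(10, 7) -> f(7, 3) -> f(3, 1) -> f(1, 0) -> 1

Answer: 1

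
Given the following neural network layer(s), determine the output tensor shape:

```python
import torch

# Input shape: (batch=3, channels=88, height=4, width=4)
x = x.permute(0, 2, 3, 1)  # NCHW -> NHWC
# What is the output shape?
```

Input: (3, 88, 4, 4) -> Output: (3, 4, 4, 88)

Answer: (3, 4, 4, 88)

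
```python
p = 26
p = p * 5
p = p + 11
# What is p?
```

Trace:
`p = 26` → p = 26
`p = p * 5` → p = 130
`p = p + 11` → p = 141
So p = 141

Answer: 141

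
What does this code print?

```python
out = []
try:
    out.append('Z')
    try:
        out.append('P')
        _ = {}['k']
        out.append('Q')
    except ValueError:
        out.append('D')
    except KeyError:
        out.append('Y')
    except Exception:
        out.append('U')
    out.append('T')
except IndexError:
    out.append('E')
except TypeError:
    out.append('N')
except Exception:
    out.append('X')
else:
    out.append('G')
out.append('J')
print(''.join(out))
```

Execution trace: 'Z' (try body) → 'P' (inner try body) → 'Y' (inner except KeyError) → 'T' (try body, no exception) → 'G' (else) → 'J' (after the try/except). Output: ZPYTGJ

Answer: ZPYTGJ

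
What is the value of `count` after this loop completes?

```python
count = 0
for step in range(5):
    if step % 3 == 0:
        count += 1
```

Count numbers divisible by 3 in range(5)
`count` takes the values: 0 → 1 → 2

Answer: 2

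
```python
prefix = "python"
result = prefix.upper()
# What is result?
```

Trace:
`prefix = "python"` → prefix = 'python'
`result = prefix.upper()` → result = 'PYTHON'
So result = 'PYTHON'

Answer: 'PYTHON'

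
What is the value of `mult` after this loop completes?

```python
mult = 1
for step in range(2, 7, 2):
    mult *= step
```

Product of even numbers 2 to 6
`mult` takes the values: 1 → 2 → 8 → 48

Answer: 48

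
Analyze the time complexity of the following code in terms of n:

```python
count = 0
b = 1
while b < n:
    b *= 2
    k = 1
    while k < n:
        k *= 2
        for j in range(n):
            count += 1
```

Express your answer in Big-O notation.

Each loop level contributes: log n × log n × n. Multiplying the contributions gives O(n log² n).

Answer: O(n log² n)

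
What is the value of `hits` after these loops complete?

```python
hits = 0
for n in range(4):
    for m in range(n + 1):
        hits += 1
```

Triangle: 1 + 2 + ... + 4
`hits` takes the values: 0 → 1 → 2 → 3 → 4 → 5 → 6 → 7 → 8 → 9 → 10

Answer: 10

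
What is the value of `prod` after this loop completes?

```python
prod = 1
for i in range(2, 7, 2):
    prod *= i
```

Product of even numbers 2 to 6
`prod` takes the values: 1 → 2 → 8 → 48

Answer: 48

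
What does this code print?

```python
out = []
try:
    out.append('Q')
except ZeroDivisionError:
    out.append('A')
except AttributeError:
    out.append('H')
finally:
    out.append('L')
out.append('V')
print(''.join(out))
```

Execution trace: 'Q' (try body, no exception) → 'L' (finally) → 'V' (after the try/except). Output: QLV

Answer: QLV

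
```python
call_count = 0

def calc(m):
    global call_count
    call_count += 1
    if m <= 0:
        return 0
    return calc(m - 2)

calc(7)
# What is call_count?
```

Linear recursion stepping by 2: 5 calls from m=7 down to ≤0.

Answer: 5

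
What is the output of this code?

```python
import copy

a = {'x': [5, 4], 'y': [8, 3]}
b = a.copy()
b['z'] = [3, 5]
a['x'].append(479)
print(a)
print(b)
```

Key concept: shallow copy of dict with mutable values.
Step by step:
`a = {'x': [5, 4], 'y': [8, 3]}` → a = {'x': [5, 4], 'y': [8, 3]}
`b = a.copy()` → b = {'x': [5, 4], 'y': [8, 3]}
`b['z'] = [3, 5]` → b = {'x': [5, 4], 'y': [8, 3], 'z': [3, 5]}
`a['x'].append(479)` → a = {'x': [5, 4, 479], 'y': [8, 3]}; b = {'x': [5, 4, 479], 'y': [8, 3], 'z': [3, 5]}
`print(a)` → prints {'x': [5, 4, 479], 'y': [8, 3]}
`print(b)` → prints {'x': [5, 4, 479], 'y': [8, 3], 'z': [3, 5]}

Answer:
{'x': [5, 4, 479], 'y': [8, 3]}
{'x': [5, 4, 479], 'y': [8, 3], 'z': [3, 5]}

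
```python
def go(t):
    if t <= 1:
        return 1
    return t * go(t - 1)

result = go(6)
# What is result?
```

go(6) = 6 * 5 * 4 * 3 * 2 * 1 = 720

Answer: 720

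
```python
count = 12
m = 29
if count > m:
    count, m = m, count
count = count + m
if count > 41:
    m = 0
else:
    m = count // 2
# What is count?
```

Trace:
`count = 12` → count = 12
`m = 29` → m = 29
`if count > m: ...` → count > m is False → no variable changes
`count = count + m` → count = 41
`if count > 41: ...` → count > 41 is False, take else branch → m = 20
So count = 41

Answer: 41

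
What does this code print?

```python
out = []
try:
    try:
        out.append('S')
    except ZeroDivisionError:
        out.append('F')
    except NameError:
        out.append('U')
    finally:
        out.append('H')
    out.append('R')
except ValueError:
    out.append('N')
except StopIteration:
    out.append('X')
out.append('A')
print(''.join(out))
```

Execution trace: 'S' (inner try body, no exception) → 'H' (inner finally) → 'R' (try body, no exception) → 'A' (after the try/except). Output: SHRA

Answer: SHRA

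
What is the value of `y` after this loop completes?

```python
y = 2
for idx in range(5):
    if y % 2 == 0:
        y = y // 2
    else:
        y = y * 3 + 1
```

Collatz-style transformation from 2
`y` takes the values: 2 → 1 → 4 → 2 → 1 → 4

Answer: 4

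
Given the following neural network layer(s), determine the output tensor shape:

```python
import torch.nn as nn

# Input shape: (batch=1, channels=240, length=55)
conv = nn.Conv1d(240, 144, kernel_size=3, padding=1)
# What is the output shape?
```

Input: (1, 240, 55) -> Output: (1, 144, 55)

Answer: (1, 144, 55)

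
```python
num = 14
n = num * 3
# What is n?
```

Trace:
`num = 14` → num = 14
`n = num * 3` → n = 42
So n = 42

Answer: 42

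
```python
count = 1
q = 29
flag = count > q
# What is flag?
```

Trace:
`count = 1` → count = 1
`q = 29` → q = 29
`flag = count > q` → flag = False
So flag = False

Answer: False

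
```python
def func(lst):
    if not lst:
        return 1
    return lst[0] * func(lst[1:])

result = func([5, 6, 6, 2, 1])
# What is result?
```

Product over [5, 6, 6, 2, 1] = 5 * 6 * 6 * 2 * 1 = 360

Answer: 360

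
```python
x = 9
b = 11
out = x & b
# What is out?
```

Trace:
`x = 9` → x = 9
`b = 11` → b = 11
`out = x & b` → out = 9
So out = 9

Answer: 9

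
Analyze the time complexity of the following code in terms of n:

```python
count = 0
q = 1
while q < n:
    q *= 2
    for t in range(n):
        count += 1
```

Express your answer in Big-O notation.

Each loop level contributes: log n × n. Multiplying the contributions gives O(n log n).

Answer: O(n log n)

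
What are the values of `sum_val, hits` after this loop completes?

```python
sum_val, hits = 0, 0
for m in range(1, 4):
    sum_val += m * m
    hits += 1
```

Sum of squares and count
`sum_val, hits` takes the values: (0, 0) → (1, 0) → (1, 1) → (5, 1) → (5, 2) → (14, 2) → (14, 3)

Answer: 14, 3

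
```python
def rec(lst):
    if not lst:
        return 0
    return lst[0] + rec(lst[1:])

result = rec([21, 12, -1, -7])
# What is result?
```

21 + 12 + (-1) + (-7) + 0 = 25

Answer: 25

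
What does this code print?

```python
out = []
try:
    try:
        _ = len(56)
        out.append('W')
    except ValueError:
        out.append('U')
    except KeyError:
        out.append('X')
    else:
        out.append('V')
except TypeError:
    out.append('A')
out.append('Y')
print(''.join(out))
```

Execution trace: 'A' (outer except TypeError) → 'Y' (after the try/except). Output: AY

Answer: AY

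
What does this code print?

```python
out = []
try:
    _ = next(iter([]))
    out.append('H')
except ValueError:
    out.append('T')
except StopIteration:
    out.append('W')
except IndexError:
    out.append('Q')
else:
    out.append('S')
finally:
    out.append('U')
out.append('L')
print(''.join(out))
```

Execution trace: 'W' (except StopIteration) → 'U' (finally) → 'L' (after the try/except). Output: WUL

Answer: WUL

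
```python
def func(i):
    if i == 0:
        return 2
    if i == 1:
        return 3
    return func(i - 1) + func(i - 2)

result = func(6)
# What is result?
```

Build up from base cases: func(0)=2, func(1)=3, func(2)=5, func(3)=8, func(4)=13, func(5)=21, func(6)=34

Answer: 34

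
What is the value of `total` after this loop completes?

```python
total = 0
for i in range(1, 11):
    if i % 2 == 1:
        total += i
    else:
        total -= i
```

Add odd, subtract even
`total` takes the values: 0 → 1 → -1 → 2 → -2 → 3 → -3 → 4 → -4 → 5 → -5

Answer: -5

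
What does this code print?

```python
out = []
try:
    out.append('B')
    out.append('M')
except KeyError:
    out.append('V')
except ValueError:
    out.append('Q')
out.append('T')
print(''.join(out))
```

Execution trace: 'B' (try body) → 'M' (try body, no exception) → 'T' (after the try/except). Output: BMT

Answer: BMT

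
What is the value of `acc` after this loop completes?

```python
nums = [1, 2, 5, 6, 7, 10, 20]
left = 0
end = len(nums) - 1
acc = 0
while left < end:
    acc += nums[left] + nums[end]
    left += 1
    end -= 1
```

Sum of pairs from ends
`acc` takes the values: 0 → 21 → 33 → 45

Answer: 45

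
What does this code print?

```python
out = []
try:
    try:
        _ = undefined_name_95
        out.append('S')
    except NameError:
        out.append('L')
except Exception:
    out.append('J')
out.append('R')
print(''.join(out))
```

Execution trace: 'L' (inner except NameError) → 'R' (after the try/except). Output: LR

Answer: LR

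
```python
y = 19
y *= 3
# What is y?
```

Trace:
`y = 19` → y = 19
`y *= 3` → y = 57
So y = 57

Answer: 57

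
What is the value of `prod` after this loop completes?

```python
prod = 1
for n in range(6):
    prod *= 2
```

2^6 = 64
`prod` takes the values: 1 → 2 → 4 → 8 → 16 → 32 → 64

Answer: 64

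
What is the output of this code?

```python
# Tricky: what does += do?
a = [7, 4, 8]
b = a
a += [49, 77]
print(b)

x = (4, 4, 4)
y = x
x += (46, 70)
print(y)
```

Key concept: += behavior differs for mutable vs immutable.
Step by step:
`a = [7, 4, 8]` → a = [7, 4, 8]
`b = a` → b = [7, 4, 8] (same object as a)
`a += [49, 77]` → a = [7, 4, 8, 49, 77] (same object as b); b = [7, 4, 8, 49, 77] (same object as a)
`print(b)` → prints [7, 4, 8, 49, 77]
`x = (4, 4, 4)` → x = (4, 4, 4)
`y = x` → y = (4, 4, 4)
`x += (46, 70)` → x = (4, 4, 4, 46, 70)
`print(y)` → prints (4, 4, 4)

Answer:
[7, 4, 8, 49, 77]
(4, 4, 4)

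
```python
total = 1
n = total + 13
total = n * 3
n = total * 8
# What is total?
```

Trace:
`total = 1` → total = 1
`n = total + 13` → n = 14
`total = n * 3` → total = 42
`n = total * 8` → n = 336
So total = 42

Answer: 42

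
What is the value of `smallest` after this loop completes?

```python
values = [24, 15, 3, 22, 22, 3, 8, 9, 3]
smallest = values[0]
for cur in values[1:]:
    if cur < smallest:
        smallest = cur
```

Minimum of [24, 15, 3, 22, 22, 3, 8, 9, 3]
`smallest` takes the values: 24 → 15 → 3

Answer: 3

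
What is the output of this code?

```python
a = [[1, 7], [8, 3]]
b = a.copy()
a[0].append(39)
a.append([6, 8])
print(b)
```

Key concept: shallow copy with nested lists.
Step by step:
`a = [[1, 7], [8, 3]]` → a = [[1, 7], [8, 3]]
`b = a.copy()` → b = [[1, 7], [8, 3]]
`a[0].append(39)` → a = [[1, 7, 39], [8, 3]]; b = [[1, 7, 39], [8, 3]]
`a.append([6, 8])` → a = [[1, 7, 39], [8, 3], [6, 8]]
`print(b)` → prints [[1, 7, 39], [8, 3]]

Answer: [[1, 7, 39], [8, 3]]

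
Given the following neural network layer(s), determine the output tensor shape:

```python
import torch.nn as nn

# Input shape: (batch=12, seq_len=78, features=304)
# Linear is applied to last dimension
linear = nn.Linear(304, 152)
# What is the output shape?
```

Input: (12, 78, 304) -> Output: (12, 78, 152)

Answer: (12, 78, 152)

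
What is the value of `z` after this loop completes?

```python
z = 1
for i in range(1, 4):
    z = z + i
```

Start at 1, add 1 through 3
`z` takes the values: 1 → 2 → 4 → 7

Answer: 7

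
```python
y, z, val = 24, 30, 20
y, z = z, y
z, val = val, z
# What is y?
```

Trace:
`y, z, val = 24, 30, 20` → y = 24; z = 30; val = 20
`y, z = z, y` → y = 30; z = 24
`z, val = val, z` → z = 20; val = 24
So y = 30

Answer: 30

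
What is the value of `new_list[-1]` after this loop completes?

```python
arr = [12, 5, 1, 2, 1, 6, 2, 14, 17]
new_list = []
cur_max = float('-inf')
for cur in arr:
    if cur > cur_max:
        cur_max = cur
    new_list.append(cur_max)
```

Running max ends at 17
`new_list` takes the values: [] → [12] → [12, 12] → [12, 12, 12] → [12, 12, 12, 12] → [12, 12, 12, 12, 12] → [12, 12, 12, 12, 12, 12] → [12, 12, 12, 12, 12, 12, 12] → [12, 12, 12, 12, 12, 12, 12, 14] → [12, 12, 12, 12, 12, 12, 12, 14, 17]
So `new_list[-1]` = 17

Answer: 17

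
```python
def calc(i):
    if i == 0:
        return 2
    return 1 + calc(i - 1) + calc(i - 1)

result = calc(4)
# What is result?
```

calc(i) = 1 + 2·calc(i-1), calc(0)=2. Closed form: (2+1)·2^4 - 1 = 47.

Answer: 47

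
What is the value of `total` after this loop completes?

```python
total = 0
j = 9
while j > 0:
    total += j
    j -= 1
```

Sum 9 down to 1
`total` takes the values: 0 → 9 → 17 → 24 → 30 → 35 → 39 → 42 → 44 → 45

Answer: 45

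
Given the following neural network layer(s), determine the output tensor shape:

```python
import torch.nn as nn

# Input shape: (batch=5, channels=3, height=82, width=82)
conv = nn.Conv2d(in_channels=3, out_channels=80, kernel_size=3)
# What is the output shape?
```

Input: (5, 3, 82, 82) -> Output: (5, 80, 80, 80)

Answer: (5, 80, 80, 80)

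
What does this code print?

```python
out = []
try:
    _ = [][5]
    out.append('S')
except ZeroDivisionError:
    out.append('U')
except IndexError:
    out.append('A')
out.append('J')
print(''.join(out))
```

Execution trace: 'A' (except IndexError) → 'J' (after the try/except). Output: AJ

Answer: AJ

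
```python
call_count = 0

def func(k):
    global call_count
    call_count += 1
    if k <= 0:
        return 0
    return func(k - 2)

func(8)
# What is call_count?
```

Linear recursion stepping by 2: 5 calls from k=8 down to ≤0.

Answer: 5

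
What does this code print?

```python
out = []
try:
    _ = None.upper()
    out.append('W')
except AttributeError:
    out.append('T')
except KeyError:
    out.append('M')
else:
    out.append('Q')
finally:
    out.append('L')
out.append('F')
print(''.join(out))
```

Execution trace: 'T' (except AttributeError) → 'L' (finally) → 'F' (after the try/except). Output: TLF

Answer: TLF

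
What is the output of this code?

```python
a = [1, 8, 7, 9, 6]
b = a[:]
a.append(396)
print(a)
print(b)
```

Key concept: slice [:] creates copy.
Step by step:
`a = [1, 8, 7, 9, 6]` → a = [1, 8, 7, 9, 6]
`b = a[:]` → b = [1, 8, 7, 9, 6]
`a.append(396)` → a = [1, 8, 7, 9, 6, 396]
`print(a)` → prints [1, 8, 7, 9, 6, 396]
`print(b)` → prints [1, 8, 7, 9, 6]

Answer:
[1, 8, 7, 9, 6, 396]
[1, 8, 7, 9, 6]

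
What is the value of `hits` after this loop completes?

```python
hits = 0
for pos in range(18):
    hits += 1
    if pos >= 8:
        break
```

Loop breaks when pos reaches 8, hits is 9
`hits` takes the values: 0 → 1 → 2 → 3 → 4 → 5 → 6 → 7 → 8 → 9

Answer: 9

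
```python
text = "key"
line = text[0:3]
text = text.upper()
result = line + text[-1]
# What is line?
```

Trace:
`text = "key"` → text = 'key'
`line = text[0:3]` → line = 'key'
`text = text.upper()` → text = 'KEY'
`result = line + text[-1]` → result = 'keyY'
So line = 'key'

Answer: 'key'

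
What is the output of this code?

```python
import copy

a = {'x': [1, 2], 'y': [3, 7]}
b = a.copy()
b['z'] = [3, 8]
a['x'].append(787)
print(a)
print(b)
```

Key concept: shallow copy of dict with mutable values.
Step by step:
`a = {'x': [1, 2], 'y': [3, 7]}` → a = {'x': [1, 2], 'y': [3, 7]}
`b = a.copy()` → b = {'x': [1, 2], 'y': [3, 7]}
`b['z'] = [3, 8]` → b = {'x': [1, 2], 'y': [3, 7], 'z': [3, 8]}
`a['x'].append(787)` → a = {'x': [1, 2, 787], 'y': [3, 7]}; b = {'x': [1, 2, 787], 'y': [3, 7], 'z': [3, 8]}
`print(a)` → prints {'x': [1, 2, 787], 'y': [3, 7]}
`print(b)` → prints {'x': [1, 2, 787], 'y': [3, 7], 'z': [3, 8]}

Answer:
{'x': [1, 2, 787], 'y': [3, 7]}
{'x': [1, 2, 787], 'y': [3, 7], 'z': [3, 8]}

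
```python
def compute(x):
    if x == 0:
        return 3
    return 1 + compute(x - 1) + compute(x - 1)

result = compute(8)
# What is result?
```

compute(x) = 1 + 2·compute(x-1), compute(0)=3. Closed form: (3+1)·2^8 - 1 = 1023.

Answer: 1023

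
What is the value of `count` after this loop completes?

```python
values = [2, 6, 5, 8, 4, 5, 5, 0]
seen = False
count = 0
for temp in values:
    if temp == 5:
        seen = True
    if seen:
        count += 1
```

Count elements after first 5 in [2, 6, 5, 8, 4, 5, 5, 0]
`count` takes the values: 0 → 1 → 2 → 3 → 4 → 5 → 6

Answer: 6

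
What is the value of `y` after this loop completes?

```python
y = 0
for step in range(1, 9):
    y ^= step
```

XOR of 1 to 8
`y` takes the values: 0 → 1 → 3 → 0 → 4 → 1 → 7 → 0 → 8

Answer: 8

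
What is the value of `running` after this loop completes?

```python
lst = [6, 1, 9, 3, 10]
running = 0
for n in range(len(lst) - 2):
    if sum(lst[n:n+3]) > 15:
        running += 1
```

Count windows with sum > 15
`running` takes the values: 0 → 1 → 2

Answer: 2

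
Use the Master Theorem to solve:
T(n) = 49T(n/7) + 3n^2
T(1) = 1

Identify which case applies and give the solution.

a=49, b=7, f(n)=3n^2. log_7(49) = 2. Since c=2 = 2, Case 2 applies: T(n) = Θ(n^log_b(a) · log n) = O(n^2 log n).

Answer: O(n^2 log n) - Case 2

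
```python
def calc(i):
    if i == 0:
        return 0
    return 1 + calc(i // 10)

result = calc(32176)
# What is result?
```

Count of digits of 32176: 5

Answer: 5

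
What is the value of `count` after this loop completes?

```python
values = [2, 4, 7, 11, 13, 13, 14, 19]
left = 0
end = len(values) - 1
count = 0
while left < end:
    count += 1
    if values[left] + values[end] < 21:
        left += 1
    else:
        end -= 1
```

Steps to find pair summing to 21
`count` takes the values: 0 → 1 → 2 → 3 → 4 → 5 → 6 → 7

Answer: 7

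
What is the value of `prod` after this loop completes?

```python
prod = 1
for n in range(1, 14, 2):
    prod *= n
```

Product of 1, 3, 5, ... up to 13
`prod` takes the values: 1 → 3 → 15 → 105 → 945 → 10395 → 135135

Answer: 135135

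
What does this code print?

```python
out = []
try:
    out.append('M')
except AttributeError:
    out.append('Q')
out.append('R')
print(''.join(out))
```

Execution trace: 'M' (try body, no exception) → 'R' (after the try/except). Output: MR

Answer: MR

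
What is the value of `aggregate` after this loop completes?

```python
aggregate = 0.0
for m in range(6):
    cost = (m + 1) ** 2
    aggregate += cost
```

Sum of squared losses 1² + 2² + ... + 6²
`aggregate` takes the values: 0.0 → 1.0 → 5.0 → 14.0 → 30.0 → 55.0 → 91.0

Answer: 91.0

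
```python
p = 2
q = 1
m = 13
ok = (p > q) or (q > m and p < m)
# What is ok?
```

Trace:
`p = 2` → p = 2
`q = 1` → q = 1
`m = 13` → m = 13
`ok = (p > q) or (q > m and p < m)` → ok = True
So ok = True

Answer: True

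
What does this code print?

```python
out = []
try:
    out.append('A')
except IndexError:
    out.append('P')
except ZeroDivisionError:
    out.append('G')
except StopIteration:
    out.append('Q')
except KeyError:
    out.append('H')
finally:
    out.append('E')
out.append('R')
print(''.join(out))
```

Execution trace: 'A' (try body, no exception) → 'E' (finally) → 'R' (after the try/except). Output: AER

Answer: AER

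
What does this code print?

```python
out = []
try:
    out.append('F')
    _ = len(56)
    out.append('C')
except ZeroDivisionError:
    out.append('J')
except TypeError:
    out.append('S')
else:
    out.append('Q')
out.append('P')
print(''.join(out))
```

Execution trace: 'F' (try body) → 'S' (except TypeError) → 'P' (after the try/except). Output: FSP

Answer: FSP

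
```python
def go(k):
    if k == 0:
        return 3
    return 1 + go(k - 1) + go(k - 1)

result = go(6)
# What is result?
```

go(k) = 1 + 2·go(k-1), go(0)=3. Closed form: (3+1)·2^6 - 1 = 255.

Answer: 255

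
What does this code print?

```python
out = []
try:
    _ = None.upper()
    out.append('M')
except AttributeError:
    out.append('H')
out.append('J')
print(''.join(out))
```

Execution trace: 'H' (except AttributeError) → 'J' (after the try/except). Output: HJ

Answer: HJ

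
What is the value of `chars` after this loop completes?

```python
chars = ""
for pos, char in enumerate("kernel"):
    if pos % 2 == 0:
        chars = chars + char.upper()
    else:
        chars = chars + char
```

Uppercase even positions in 'kernel'
`chars` takes the values: "" → "K" → "Ke" → "KeR" → "KeRn" → "KeRnE" → "KeRnEl"

Answer: "KeRnEl"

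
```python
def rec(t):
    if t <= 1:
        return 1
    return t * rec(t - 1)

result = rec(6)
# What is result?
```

rec(6) = 6 * 5 * 4 * 3 * 2 * 1 = 720

Answer: 720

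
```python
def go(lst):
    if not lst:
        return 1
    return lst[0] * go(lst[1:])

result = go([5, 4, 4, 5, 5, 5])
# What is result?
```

Product over [5, 4, 4, 5, 5, 5] = 5 * 4 * 4 * 5 * 5 * 5 = 10000

Answer: 10000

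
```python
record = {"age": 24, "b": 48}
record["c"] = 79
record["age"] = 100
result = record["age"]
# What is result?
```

Trace:
`record = {"age": 24, "b": 48}` → record = {'age': 24, 'b': 48}
`record["c"] = 79` → record = {'age': 24, 'b': 48, 'c': 79}
`record["age"] = 100` → record = {'age': 100, 'b': 48, 'c': 79}
`result = record["age"]` → result = 100
So result = 100

Answer: 100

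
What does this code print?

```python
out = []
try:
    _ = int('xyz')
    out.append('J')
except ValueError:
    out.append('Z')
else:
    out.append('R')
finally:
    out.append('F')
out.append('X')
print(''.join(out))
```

Execution trace: 'Z' (except ValueError) → 'F' (finally) → 'X' (after the try/except). Output: ZFX

Answer: ZFX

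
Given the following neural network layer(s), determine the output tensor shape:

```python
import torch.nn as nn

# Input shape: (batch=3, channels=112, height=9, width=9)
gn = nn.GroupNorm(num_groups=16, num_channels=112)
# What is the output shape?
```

Input: (3, 112, 9, 9) -> Output: (3, 112, 9, 9)

Answer: (3, 112, 9, 9)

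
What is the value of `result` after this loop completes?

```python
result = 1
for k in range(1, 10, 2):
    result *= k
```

Product of 1, 3, 5, ... up to 9
`result` takes the values: 1 → 3 → 15 → 105 → 945

Answer: 945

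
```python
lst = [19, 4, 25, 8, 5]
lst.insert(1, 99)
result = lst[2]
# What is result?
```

Trace:
`lst = [19, 4, 25, 8, 5]` → lst = [19, 4, 25, 8, 5]
`lst.insert(1, 99)` → lst = [19, 99, 4, 25, 8, 5]
`result = lst[2]` → result = 4
So result = 4

Answer: 4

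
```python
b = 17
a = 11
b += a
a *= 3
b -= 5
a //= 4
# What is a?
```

Trace:
`b = 17` → b = 17
`a = 11` → a = 11
`b += a` → b = 28
`a *= 3` → a = 33
`b -= 5` → b = 23
`a //= 4` → a = 8
So a = 8

Answer: 8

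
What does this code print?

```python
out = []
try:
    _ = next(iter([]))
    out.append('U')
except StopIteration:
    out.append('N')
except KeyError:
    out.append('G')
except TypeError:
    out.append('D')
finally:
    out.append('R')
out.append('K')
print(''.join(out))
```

Execution trace: 'N' (except StopIteration) → 'R' (finally) → 'K' (after the try/except). Output: NRK

Answer: NRK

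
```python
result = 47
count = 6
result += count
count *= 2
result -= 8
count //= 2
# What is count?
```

Trace:
`result = 47` → result = 47
`count = 6` → count = 6
`result += count` → result = 53
`count *= 2` → count = 12
`result -= 8` → result = 45
`count //= 2` → count = 6
So count = 6

Answer: 6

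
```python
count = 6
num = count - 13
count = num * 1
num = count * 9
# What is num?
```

Trace:
`count = 6` → count = 6
`num = count - 13` → num = -7
`count = num * 1` → count = -7
`num = count * 9` → num = -63
So num = -63

Answer: -63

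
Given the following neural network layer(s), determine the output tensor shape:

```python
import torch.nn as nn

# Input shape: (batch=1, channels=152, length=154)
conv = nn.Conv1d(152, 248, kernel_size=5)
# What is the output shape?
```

Input: (1, 152, 154) -> Output: (1, 248, 150)

Answer: (1, 248, 150)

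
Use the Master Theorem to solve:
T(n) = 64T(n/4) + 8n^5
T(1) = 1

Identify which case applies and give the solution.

a=64, b=4, f(n)=8n^5. log_4(64) = 3. Since c=5 > 3 and the regularity condition holds (64(n/4)^5 = (64/4^5)n^5 with 64/4^5 < 1), Case 3 applies: T(n) = Θ(f(n)) = O(n^5).

Answer: O(n^5) - Case 3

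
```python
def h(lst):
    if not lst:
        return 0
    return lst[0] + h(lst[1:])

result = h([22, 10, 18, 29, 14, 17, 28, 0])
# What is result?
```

22 + 10 + 18 + 29 + 14 + 17 + 28 + 0 + 0 = 138

Answer: 138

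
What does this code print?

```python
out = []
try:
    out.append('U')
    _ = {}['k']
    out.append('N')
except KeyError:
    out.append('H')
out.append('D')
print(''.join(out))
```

Execution trace: 'U' (try body) → 'H' (except KeyError) → 'D' (after the try/except). Output: UHD

Answer: UHD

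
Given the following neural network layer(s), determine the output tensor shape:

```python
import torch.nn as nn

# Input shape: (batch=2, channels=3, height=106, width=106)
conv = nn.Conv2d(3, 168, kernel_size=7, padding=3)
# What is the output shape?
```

Input: (2, 3, 106, 106) -> Output: (2, 168, 106, 106)

Answer: (2, 168, 106, 106)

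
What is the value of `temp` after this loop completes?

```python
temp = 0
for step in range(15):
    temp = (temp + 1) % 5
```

Increment mod 5, 15 times = 0
`temp` takes the values: 0 → 1 → 2 → 3 → 4 → 0 → 1 → 2 → 3 → 4 → 0 → 1 → 2 → 3 → 4 → 0

Answer: 0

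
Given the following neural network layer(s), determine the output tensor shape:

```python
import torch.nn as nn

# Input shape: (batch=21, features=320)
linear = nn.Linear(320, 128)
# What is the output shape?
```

Input: (21, 320) -> Output: (21, 128)

Answer: (21, 128)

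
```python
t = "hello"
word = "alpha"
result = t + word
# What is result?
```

Trace:
`t = "hello"` → t = 'hello'
`word = "alpha"` → word = 'alpha'
`result = t + word` → result = 'helloalpha'
So result = 'helloalpha'

Answer: 'helloalpha'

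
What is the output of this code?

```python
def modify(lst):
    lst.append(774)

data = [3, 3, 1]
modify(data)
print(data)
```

Key concept: function modifies passed list.
Step by step:
`data = [3, 3, 1]` → data = [3, 3, 1]
`modify(data)` → data = [3, 3, 1, 774]
`print(data)` → prints [3, 3, 1, 774]

Answer: [3, 3, 1, 774]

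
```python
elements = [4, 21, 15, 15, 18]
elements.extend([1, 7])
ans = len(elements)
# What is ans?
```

Trace:
`elements = [4, 21, 15, 15, 18]` → elements = [4, 21, 15, 15, 18]
`elements.extend([1, 7])` → elements = [4, 21, 15, 15, 18, 1, 7]
`ans = len(elements)` → ans = 7
So ans = 7

Answer: 7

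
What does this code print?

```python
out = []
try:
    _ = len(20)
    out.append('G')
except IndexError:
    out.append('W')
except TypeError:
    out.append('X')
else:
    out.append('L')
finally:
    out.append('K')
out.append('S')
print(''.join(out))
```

Execution trace: 'X' (except TypeError) → 'K' (finally) → 'S' (after the try/except). Output: XKS

Answer: XKS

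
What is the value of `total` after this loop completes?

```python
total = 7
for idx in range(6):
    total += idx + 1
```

Start at 7, add 1 to 6 = 28
`total` takes the values: 7 → 8 → 10 → 13 → 17 → 22 → 28

Answer: 28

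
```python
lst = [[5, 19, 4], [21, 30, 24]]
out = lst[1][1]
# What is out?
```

Trace:
`lst = [[5, 19, 4], [21, 30, 24]]` → lst = [[5, 19, 4], [21, 30, 24]]
`out = lst[1][1]` → out = 30
So out = 30

Answer: 30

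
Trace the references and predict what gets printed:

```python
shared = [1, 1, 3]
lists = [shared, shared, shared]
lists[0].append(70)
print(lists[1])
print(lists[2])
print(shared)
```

Key concept: list of same reference.
Step by step:
`shared = [1, 1, 3]` → shared = [1, 1, 3]
`lists = [shared, shared, shared]` → lists = [[1, 1, 3], [1, 1, 3], [1, 1, 3]]
`lists[0].append(70)` → shared = [1, 1, 3, 70]; lists = [[1, 1, 3, 70], [1, 1, 3, 70], [1, 1, 3, 70]]
`print(lists[1])` → prints [1, 1, 3, 70]
`print(lists[2])` → prints [1, 1, 3, 70]
`print(shared)` → prints [1, 1, 3, 70]

Answer:
[1, 1, 3, 70]
[1, 1, 3, 70]
[1, 1, 3, 70]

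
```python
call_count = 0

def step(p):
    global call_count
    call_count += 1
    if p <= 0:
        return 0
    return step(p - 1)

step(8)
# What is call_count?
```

Linear recursion stepping by 1: 9 calls from p=8 down to ≤0.

Answer: 9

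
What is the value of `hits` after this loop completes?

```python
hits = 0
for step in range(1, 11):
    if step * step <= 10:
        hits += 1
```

Count numbers where step² ≤ 10
`hits` takes the values: 0 → 1 → 2 → 3

Answer: 3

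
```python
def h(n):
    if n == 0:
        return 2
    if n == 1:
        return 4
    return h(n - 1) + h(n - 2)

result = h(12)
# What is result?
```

Build up from base cases: h(0)=2, h(1)=4, h(2)=6, h(3)=10, h(4)=16, h(5)=26, h(6)=42, ..., h(12)=754

Answer: 754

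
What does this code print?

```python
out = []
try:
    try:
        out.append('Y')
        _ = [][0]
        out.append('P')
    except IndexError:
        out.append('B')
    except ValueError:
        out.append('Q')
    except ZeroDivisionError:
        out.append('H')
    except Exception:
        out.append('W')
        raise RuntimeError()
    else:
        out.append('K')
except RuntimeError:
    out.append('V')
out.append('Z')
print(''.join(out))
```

Execution trace: 'Y' (inner try body) → 'B' (inner except IndexError) → 'Z' (after the try/except). Output: YBZ

Answer: YBZ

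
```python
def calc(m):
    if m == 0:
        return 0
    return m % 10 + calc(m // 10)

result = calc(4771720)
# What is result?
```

Sum of digits of 4771720: 0 + 2 + 7 + 1 + 7 + 7 + 4 = 28

Answer: 28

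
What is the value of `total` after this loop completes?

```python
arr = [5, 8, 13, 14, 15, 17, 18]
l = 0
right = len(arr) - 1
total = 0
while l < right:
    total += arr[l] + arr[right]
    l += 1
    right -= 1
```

Sum of pairs from ends
`total` takes the values: 0 → 23 → 48 → 76

Answer: 76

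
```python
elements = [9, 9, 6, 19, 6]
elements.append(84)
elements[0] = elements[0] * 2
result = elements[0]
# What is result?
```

Trace:
`elements = [9, 9, 6, 19, 6]` → elements = [9, 9, 6, 19, 6]
`elements.append(84)` → elements = [9, 9, 6, 19, 6, 84]
`elements[0] = elements[0] * 2` → elements = [18, 9, 6, 19, 6, 84]
`result = elements[0]` → result = 18
So result = 18

Answer: 18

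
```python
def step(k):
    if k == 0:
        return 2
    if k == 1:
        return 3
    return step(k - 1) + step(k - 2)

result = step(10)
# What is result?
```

Build up from base cases: step(0)=2, step(1)=3, step(2)=5, step(3)=8, step(4)=13, step(5)=21, step(6)=34, ..., step(10)=233

Answer: 233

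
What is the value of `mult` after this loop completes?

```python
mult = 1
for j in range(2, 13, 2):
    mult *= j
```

Product of even numbers 2 to 12
`mult` takes the values: 1 → 2 → 8 → 48 → 384 → 3840 → 46080

Answer: 46080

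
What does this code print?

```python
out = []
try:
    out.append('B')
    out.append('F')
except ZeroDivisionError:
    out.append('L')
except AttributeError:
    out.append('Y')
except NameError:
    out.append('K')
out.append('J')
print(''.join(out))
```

Execution trace: 'B' (try body) → 'F' (try body, no exception) → 'J' (after the try/except). Output: BFJ

Answer: BFJ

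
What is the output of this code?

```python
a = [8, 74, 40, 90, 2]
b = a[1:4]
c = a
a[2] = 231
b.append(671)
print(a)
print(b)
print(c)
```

Key concept: slice vs alias.
Step by step:
`a = [8, 74, 40, 90, 2]` → a = [8, 74, 40, 90, 2]
`b = a[1:4]` → b = [74, 40, 90]
`c = a` → c = [8, 74, 40, 90, 2] (same object as a)
`a[2] = 231` → a = [8, 74, 231, 90, 2] (same object as c); c = [8, 74, 231, 90, 2] (same object as a)
`b.append(671)` → b = [74, 40, 90, 671]
`print(a)` → prints [8, 74, 231, 90, 2]
`print(b)` → prints [74, 40, 90, 671]
`print(c)` → prints [8, 74, 231, 90, 2]

Answer:
[8, 74, 231, 90, 2]
[74, 40, 90, 671]
[8, 74, 231, 90, 2]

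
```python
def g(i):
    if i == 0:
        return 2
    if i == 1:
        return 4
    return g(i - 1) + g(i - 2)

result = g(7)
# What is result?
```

Build up from base cases: g(0)=2, g(1)=4, g(2)=6, g(3)=10, g(4)=16, g(5)=26, g(6)=42, ..., g(7)=68

Answer: 68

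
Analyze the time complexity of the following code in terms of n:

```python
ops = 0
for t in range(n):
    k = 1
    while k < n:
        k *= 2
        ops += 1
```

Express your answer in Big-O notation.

Each loop level contributes: n × log n. Multiplying the contributions gives O(n log n).

Answer: O(n log n)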